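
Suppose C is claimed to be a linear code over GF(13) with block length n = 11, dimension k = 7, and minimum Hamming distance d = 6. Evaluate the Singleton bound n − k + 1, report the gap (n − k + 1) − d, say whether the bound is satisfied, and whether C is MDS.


Singleton RHS = n − k + 1 = 5, slack = -1, bound violated (no such code; not MDS).

Singleton bound: d ≤ n − k + 1.
Here n = 11, k = 7, so n − k + 1 = 5.
Given d = 6, check d ≤ 5: NO.
Slack = (n − k + 1) − d = -1.
The slack is negative: d = 6 exceeds n − k + 1 = 5 by 1, so the Singleton bound is violated and no linear [11, 7, 6]_13 code can exist. In particular it is not MDS (MDS requires d = n − k + 1 exactly).
Description: the claimed parameters are [11, 7, 6]_13; such a code would be impossible (violates the Singleton bound).


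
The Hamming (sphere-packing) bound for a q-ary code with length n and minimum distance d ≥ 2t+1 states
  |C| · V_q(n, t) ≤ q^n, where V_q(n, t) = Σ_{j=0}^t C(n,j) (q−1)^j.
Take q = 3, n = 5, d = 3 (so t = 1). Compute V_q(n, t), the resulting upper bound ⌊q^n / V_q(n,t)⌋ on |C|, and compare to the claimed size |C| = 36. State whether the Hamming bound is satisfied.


V_q(n, t) = 11, q^n = 243, Hamming bound = 22, |C| = 36 > bound (violated).

Step 1: Compute V_q(n, t) = Σ_{j=0}^1 C(n, j) (q−1)^j.
  j = 0: C(5,0)·(2)^0 = 1·1 = 1.
  j = 1: C(5,1)·(2)^1 = 5·2 = 10.
  V_q(n, t) = 1 + 10 = 11.
Step 2: q^n = 3^5 = 243.
Step 3: Hamming bound ⌊q^n / V_q(n,t)⌋ = ⌊243/11⌋ = 22.
Step 4: Compare |C| = 36 to 22: violated.
The claimed |C| lies above the Hamming bound, so no 3-ary code of length 5 with d ≥ 3 can have 36 codewords.


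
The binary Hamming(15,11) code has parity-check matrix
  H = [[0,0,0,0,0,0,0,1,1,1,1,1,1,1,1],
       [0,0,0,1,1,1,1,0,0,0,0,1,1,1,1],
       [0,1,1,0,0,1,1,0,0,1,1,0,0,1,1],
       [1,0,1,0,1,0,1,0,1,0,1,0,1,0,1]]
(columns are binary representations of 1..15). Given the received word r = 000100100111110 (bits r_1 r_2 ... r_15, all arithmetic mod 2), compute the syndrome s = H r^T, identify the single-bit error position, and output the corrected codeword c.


s = (1, 1, 0, 1)^T, error position = 13, corrected codeword c = 000100100111010

Compute s = H r^T mod 2 one row at a time:
  s_1 = 0 + 0 + 1 + 1 + 1 + 1 + 1 + 0 = 5 ≡ 1 (mod 2).
  s_2 = 1 + 0 + 0 + 1 + 1 + 1 + 1 + 0 = 5 ≡ 1 (mod 2).
  s_3 = 0 + 0 + 0 + 1 + 1 + 1 + 1 + 0 = 4 ≡ 0 (mod 2).
  s_4 = 0 + 0 + 0 + 1 + 0 + 1 + 1 + 0 = 3 ≡ 1 (mod 2).
s = (1, 1, 0, 1)^T — this equals column 13 of H (binary 1101), so error is at position 13.
Correct: flip bit 13 of r = 000100100111110 to get c = 000100100111010.


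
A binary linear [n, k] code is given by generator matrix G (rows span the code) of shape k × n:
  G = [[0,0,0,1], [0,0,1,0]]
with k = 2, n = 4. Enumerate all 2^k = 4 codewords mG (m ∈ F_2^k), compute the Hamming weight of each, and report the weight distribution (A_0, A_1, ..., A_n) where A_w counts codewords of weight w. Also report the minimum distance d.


Weight distribution: A_0 = 1, A_1 = 2, A_2 = 1. Minimum distance d = 1.

Enumerate all 2^2 = 4 messages m ∈ F_2^2.
For each, compute codeword c = mG in F_2^4, then tally its weight.
  m = 00 → c = 0000, weight = 0.
  m = 10 → c = 0001, weight = 1.
  m = 01 → c = 0010, weight = 1.
  m = 11 → c = 0011, weight = 2.
Tally weights:
  weight 0: 1 codewords.
  weight 1: 2 codewords.
  weight 2: 1 codewords.
Minimum distance d = smallest w > 0 with A_w > 0 = 1.
Sanity: Σ A_w = 4 = 2^2 = 4 ✓.


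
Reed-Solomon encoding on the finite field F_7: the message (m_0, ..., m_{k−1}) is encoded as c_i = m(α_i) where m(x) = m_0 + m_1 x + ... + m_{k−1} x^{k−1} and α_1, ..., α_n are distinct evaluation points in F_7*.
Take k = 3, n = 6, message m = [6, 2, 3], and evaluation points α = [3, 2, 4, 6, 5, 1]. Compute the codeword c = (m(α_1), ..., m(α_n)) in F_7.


c = [4, 1, 6, 0, 0, 4]

Message polynomial: m(x) = 6 + 2·x + 3·x^2 (mod 7).
For each evaluation point α_i, compute m(α_i) mod 7:
  α_1 = 3: Horner steps 3 → 4 → 4, so m(3) = 4.
  α_2 = 2: Horner steps 3 → 1 → 1, so m(2) = 1.
  α_3 = 4: Horner steps 3 → 0 → 6, so m(4) = 6.
  α_4 = 6: Horner steps 3 → 6 → 0, so m(6) = 0.
  α_5 = 5: Horner steps 3 → 3 → 0, so m(5) = 0.
  α_6 = 1: Horner steps 3 → 5 → 4, so m(1) = 4.
Codeword c = [4, 1, 6, 0, 0, 4] ∈ F_7^6.


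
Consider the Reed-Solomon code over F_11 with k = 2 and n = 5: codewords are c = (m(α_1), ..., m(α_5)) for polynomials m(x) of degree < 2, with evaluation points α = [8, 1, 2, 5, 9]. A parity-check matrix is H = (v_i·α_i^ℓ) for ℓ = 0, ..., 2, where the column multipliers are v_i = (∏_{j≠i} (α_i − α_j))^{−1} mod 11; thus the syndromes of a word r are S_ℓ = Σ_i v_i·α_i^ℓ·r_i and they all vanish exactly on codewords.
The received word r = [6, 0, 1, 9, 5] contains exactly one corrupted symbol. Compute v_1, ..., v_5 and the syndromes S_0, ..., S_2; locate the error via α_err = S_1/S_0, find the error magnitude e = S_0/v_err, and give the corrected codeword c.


S = (5, 5, 5), error at position 2, error magnitude e = 9, c = [6, 2, 1, 9, 5].

Step 1: column multipliers v_i = (∏_{j≠i}(α_i − α_j))^{−1} mod 11.
  i = 1 (α = 8): (8−1)(8−2)(8−5)(8−9) = 7·6·3·(−1) = −126 ≡ 6, so v_1 = 6^{−1} = 2 (mod 11).
  i = 2 (α = 1): (1−8)(1−2)(1−5)(1−9) = (−7)·(−1)·(−4)·(−8) = 224 ≡ 4, so v_2 = 4^{−1} = 3 (mod 11).
  i = 3 (α = 2): (2−8)(2−1)(2−5)(2−9) = (−6)·1·(−3)·(−7) = −126 ≡ 6, so v_3 = 6^{−1} = 2 (mod 11).
  i = 4 (α = 5): (5−8)(5−1)(5−2)(5−9) = (−3)·4·3·(−4) = 144 ≡ 1, so v_4 = 1^{−1} = 1 (mod 11).
  i = 5 (α = 9): (9−8)(9−1)(9−2)(9−5) = 1·8·7·4 = 224 ≡ 4, so v_5 = 4^{−1} = 3 (mod 11).
  v = [2, 3, 2, 1, 3].
Step 2: syndromes of r = [6, 0, 1, 9, 5] (all sums mod 11).
  S_0 = Σ v_i r_i = 2·6 + 3·0 + 2·1 + 1·9 + 3·5 = 38 ≡ 5.
  S_1 = Σ v_i α_i r_i = 2·8·6 + 3·1·0 + 2·2·1 + 1·5·9 + 3·9·5 = 280 ≡ 5.
  α_i^2 mod 11 = [9, 1, 4, 3, 4].
  S_2 = Σ v_i α_i^2 r_i = 2·9·6 + 3·1·0 + 2·4·1 + 1·3·9 + 3·4·5 = 203 ≡ 5.
  S = (5, 5, 5) ≠ 0, so r is not a codeword (an error is present).
Step 3: locate the error. For a single error e at position i, S_ℓ = v_i·e·α_i^ℓ, so α_err = S_1/S_0.
  S_0^{−1} = 5^{−1} = 9 (mod 11), so α_err = 5·9 = 45 ≡ 1 = α_2. Error position i = 2.
  Consistency check: S_2/S_1 = 5·9 = 45 ≡ 1 = α_err ✓ (single-error assumption holds).
Step 4: error magnitude e = S_0/v_2 = S_0·∏_{j≠2}(α_2 − α_j) = 5·4 = 20 ≡ 9 (mod 11).
Step 5: correct position 2: c_2 = r_2 − e = 0 − 9 ≡ 2 (mod 11). Hence c = [6, 2, 1, 9, 5].
  Check: interpolating c through the α_i gives m(x) = 3 + 10·x (degree < 2) with m(α_i) = c_i for every i, so c is indeed a codeword.


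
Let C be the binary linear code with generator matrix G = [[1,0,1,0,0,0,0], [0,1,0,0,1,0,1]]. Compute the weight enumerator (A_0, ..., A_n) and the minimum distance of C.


Weight distribution: A_0 = 1, A_2 = 1, A_3 = 1, A_5 = 1. Minimum distance d = 2.

Enumerate all 2^2 = 4 messages m ∈ F_2^2.
For each, compute codeword c = mG in F_2^7, then tally its weight.
  m = 00 → c = 0000000, weight = 0.
  m = 10 → c = 1010000, weight = 2.
  m = 01 → c = 0100101, weight = 3.
  m = 11 → c = 1110101, weight = 5.
Tally weights:
  weight 0: 1 codewords.
  weight 2: 1 codewords.
  weight 3: 1 codewords.
  weight 5: 1 codewords.
Minimum distance d = smallest w > 0 with A_w > 0 = 2.
Sanity: Σ A_w = 4 = 2^2 = 4 ✓.


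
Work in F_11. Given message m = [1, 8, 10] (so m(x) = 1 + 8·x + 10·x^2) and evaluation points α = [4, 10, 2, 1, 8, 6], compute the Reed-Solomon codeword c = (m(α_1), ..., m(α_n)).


c = [6, 3, 2, 8, 1, 2]

Message polynomial: m(x) = 1 + 8·x + 10·x^2 (mod 11).
For each evaluation point α_i, compute m(α_i) mod 11:
  α_1 = 4: Horner steps 10 → 4 → 6, so m(4) = 6.
  α_2 = 10: Horner steps 10 → 9 → 3, so m(10) = 3.
  α_3 = 2: Horner steps 10 → 6 → 2, so m(2) = 2.
  α_4 = 1: Horner steps 10 → 7 → 8, so m(1) = 8.
  α_5 = 8: Horner steps 10 → 0 → 1, so m(8) = 1.
  α_6 = 6: Horner steps 10 → 2 → 2, so m(6) = 2.
Codeword c = [6, 3, 2, 8, 1, 2] ∈ F_11^6.


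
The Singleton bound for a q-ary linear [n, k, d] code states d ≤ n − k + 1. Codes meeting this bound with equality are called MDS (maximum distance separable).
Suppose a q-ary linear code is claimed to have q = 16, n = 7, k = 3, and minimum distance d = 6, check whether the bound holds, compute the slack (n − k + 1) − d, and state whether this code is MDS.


Singleton RHS = n − k + 1 = 5, slack = -1, bound violated (no such code; not MDS).

Singleton bound: d ≤ n − k + 1.
Here n = 7, k = 3, so n − k + 1 = 5.
Given d = 6, check d ≤ 5: NO.
Slack = (n − k + 1) − d = -1.
The slack is negative: d = 6 exceeds n − k + 1 = 5 by 1, so the Singleton bound is violated and no linear [7, 3, 6]_16 code can exist. In particular it is not MDS (MDS requires d = n − k + 1 exactly).
Description: the claimed parameters are [7, 3, 6]_16; such a code would be impossible (violates the Singleton bound).


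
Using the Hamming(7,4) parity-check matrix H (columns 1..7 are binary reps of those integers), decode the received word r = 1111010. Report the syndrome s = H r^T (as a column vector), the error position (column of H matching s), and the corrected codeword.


s = (0, 1, 0)^T, error position = 2, corrected codeword c = 1011010

Compute s = H r^T mod 2 one row at a time:
  s_1 = 1 + 0 + 1 + 0 = 2 ≡ 0 (mod 2).
  s_2 = 1 + 1 + 1 + 0 = 3 ≡ 1 (mod 2).
  s_3 = 1 + 1 + 0 + 0 = 2 ≡ 0 (mod 2).
s = (0, 1, 0)^T — this equals column 2 of H (binary 010), so error is at position 2.
Correct: flip bit 2 of r = 1111010 to get c = 1011010.


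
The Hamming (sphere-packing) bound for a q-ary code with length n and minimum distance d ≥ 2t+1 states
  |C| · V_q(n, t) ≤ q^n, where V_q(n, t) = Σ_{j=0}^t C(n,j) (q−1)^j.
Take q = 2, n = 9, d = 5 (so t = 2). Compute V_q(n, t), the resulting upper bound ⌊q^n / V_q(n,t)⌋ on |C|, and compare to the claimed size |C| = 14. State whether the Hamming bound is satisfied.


V_q(n, t) = 46, q^n = 512, Hamming bound = 11, |C| = 14 > bound (violated).

Step 1: Compute V_q(n, t) = Σ_{j=0}^2 C(n, j) (q−1)^j.
  j = 0: C(9,0)·(1)^0 = 1·1 = 1.
  j = 1: C(9,1)·(1)^1 = 9·1 = 9.
  j = 2: C(9,2)·(1)^2 = 36·1 = 36.
  V_q(n, t) = 1 + 9 + 36 = 46.
Step 2: q^n = 2^9 = 512.
Step 3: Hamming bound ⌊q^n / V_q(n,t)⌋ = ⌊512/46⌋ = 11.
Step 4: Compare |C| = 14 to 11: violated.
The claimed |C| lies above the Hamming bound, so no 2-ary code of length 9 with d ≥ 5 can have 14 codewords.


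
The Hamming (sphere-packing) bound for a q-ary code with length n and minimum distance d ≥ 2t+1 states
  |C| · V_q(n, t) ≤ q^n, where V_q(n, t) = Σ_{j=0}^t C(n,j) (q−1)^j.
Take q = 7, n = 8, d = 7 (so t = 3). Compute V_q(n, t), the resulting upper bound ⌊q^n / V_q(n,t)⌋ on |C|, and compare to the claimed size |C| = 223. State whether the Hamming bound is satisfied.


V_q(n, t) = 13153, q^n = 5764801, Hamming bound = 438, |C| = 223 ≤ bound (satisfied).

Step 1: Compute V_q(n, t) = Σ_{j=0}^3 C(n, j) (q−1)^j.
  j = 0: C(8,0)·(6)^0 = 1·1 = 1.
  j = 1: C(8,1)·(6)^1 = 8·6 = 48.
  j = 2: C(8,2)·(6)^2 = 28·36 = 1008.
  j = 3: C(8,3)·(6)^3 = 56·216 = 12096.
  V_q(n, t) = 1 + 48 + 1008 + 12096 = 13153.
Step 2: q^n = 7^8 = 5764801.
Step 3: Hamming bound ⌊q^n / V_q(n,t)⌋ = ⌊5764801/13153⌋ = 438.
Step 4: Compare |C| = 223 to 438: satisfied.
The claimed |C| lies below the Hamming bound.


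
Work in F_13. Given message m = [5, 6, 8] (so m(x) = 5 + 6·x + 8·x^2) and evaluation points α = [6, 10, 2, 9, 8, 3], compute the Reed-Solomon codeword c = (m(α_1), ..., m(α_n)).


c = [4, 7, 10, 5, 6, 4]

Message polynomial: m(x) = 5 + 6·x + 8·x^2 (mod 13).
For each evaluation point α_i, compute m(α_i) mod 13:
  α_1 = 6: Horner steps 8 → 2 → 4, so m(6) = 4.
  α_2 = 10: Horner steps 8 → 8 → 7, so m(10) = 7.
  α_3 = 2: Horner steps 8 → 9 → 10, so m(2) = 10.
  α_4 = 9: Horner steps 8 → 0 → 5, so m(9) = 5.
  α_5 = 8: Horner steps 8 → 5 → 6, so m(8) = 6.
  α_6 = 3: Horner steps 8 → 4 → 4, so m(3) = 4.
Codeword c = [4, 7, 10, 5, 6, 4] ∈ F_13^6.


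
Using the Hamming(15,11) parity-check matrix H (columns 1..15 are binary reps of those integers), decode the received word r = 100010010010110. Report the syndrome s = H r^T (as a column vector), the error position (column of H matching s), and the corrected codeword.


s = (0, 1, 0, 0)^T, error position = 4, corrected codeword c = 100110010010110

Compute s = H r^T mod 2 one row at a time:
  s_1 = 1 + 0 + 0 + 1 + 0 + 1 + 1 + 0 = 4 ≡ 0 (mod 2).
  s_2 = 0 + 1 + 0 + 0 + 0 + 1 + 1 + 0 = 3 ≡ 1 (mod 2).
  s_3 = 0 + 0 + 0 + 0 + 0 + 1 + 1 + 0 = 2 ≡ 0 (mod 2).
  s_4 = 1 + 0 + 1 + 0 + 0 + 1 + 1 + 0 = 4 ≡ 0 (mod 2).
s = (0, 1, 0, 0)^T — this equals column 4 of H (binary 0100), so error is at position 4.
Correct: flip bit 4 of r = 100010010010110 to get c = 100110010010110.


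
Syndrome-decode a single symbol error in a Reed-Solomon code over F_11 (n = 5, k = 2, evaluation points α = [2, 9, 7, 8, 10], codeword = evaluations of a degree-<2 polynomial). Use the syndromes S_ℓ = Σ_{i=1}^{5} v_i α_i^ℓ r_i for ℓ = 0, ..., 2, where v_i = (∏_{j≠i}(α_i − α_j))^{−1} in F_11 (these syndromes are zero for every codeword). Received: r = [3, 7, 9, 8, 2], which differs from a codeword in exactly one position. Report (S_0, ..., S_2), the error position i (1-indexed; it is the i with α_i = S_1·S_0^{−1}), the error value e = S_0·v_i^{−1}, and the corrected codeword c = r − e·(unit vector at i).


S = (10, 1, 10), error at position 5, error magnitude e = 7, c = [3, 7, 9, 8, 6].

Step 1: column multipliers v_i = (∏_{j≠i}(α_i − α_j))^{−1} mod 11.
  i = 1 (α = 2): (2−9)(2−7)(2−8)(2−10) = (−7)·(−5)·(−6)·(−8) = 1680 ≡ 8, so v_1 = 8^{−1} = 7 (mod 11).
  i = 2 (α = 9): (9−2)(9−7)(9−8)(9−10) = 7·2·1·(−1) = −14 ≡ 8, so v_2 = 8^{−1} = 7 (mod 11).
  i = 3 (α = 7): (7−2)(7−9)(7−8)(7−10) = 5·(−2)·(−1)·(−3) = −30 ≡ 3, so v_3 = 3^{−1} = 4 (mod 11).
  i = 4 (α = 8): (8−2)(8−9)(8−7)(8−10) = 6·(−1)·1·(−2) = 12 ≡ 1, so v_4 = 1^{−1} = 1 (mod 11).
  i = 5 (α = 10): (10−2)(10−9)(10−7)(10−8) = 8·1·3·2 = 48 ≡ 4, so v_5 = 4^{−1} = 3 (mod 11).
  v = [7, 7, 4, 1, 3].
Step 2: syndromes of r = [3, 7, 9, 8, 2] (all sums mod 11).
  S_0 = Σ v_i r_i = 7·3 + 7·7 + 4·9 + 1·8 + 3·2 = 120 ≡ 10.
  S_1 = Σ v_i α_i r_i = 7·2·3 + 7·9·7 + 4·7·9 + 1·8·8 + 3·10·2 = 859 ≡ 1.
  α_i^2 mod 11 = [4, 4, 5, 9, 1].
  S_2 = Σ v_i α_i^2 r_i = 7·4·3 + 7·4·7 + 4·5·9 + 1·9·8 + 3·1·2 = 538 ≡ 10.
  S = (10, 1, 10) ≠ 0, so r is not a codeword (an error is present).
Step 3: locate the error. For a single error e at position i, S_ℓ = v_i·e·α_i^ℓ, so α_err = S_1/S_0.
  S_0^{−1} = 10^{−1} = 10 (mod 11), so α_err = 1·10 = 10 ≡ 10 = α_5. Error position i = 5.
  Consistency check: S_2/S_1 = 10·1 = 10 ≡ 10 = α_err ✓ (single-error assumption holds).
Step 4: error magnitude e = S_0/v_5 = S_0·∏_{j≠5}(α_5 − α_j) = 10·4 = 40 ≡ 7 (mod 11).
Step 5: correct position 5: c_5 = r_5 − e = 2 − 7 ≡ 6 (mod 11). Hence c = [3, 7, 9, 8, 6].
  Check: interpolating c through the α_i gives m(x) = 5 + 10·x (degree < 2) with m(α_i) = c_i for every i, so c is indeed a codeword.


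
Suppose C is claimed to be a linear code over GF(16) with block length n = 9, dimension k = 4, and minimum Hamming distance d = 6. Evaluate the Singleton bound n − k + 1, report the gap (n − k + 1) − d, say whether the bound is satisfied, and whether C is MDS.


Singleton RHS = n − k + 1 = 6, slack = 0, bound satisfied, MDS.

Singleton bound: d ≤ n − k + 1.
Here n = 9, k = 4, so n − k + 1 = 6.
Given d = 6, check d ≤ 6: YES.
Slack = (n − k + 1) − d = 0.
The code is MDS (slack = 0).
Description: the claimed parameters are [9, 4, 6]_16; such a code would be MDS (meets Singleton bound).


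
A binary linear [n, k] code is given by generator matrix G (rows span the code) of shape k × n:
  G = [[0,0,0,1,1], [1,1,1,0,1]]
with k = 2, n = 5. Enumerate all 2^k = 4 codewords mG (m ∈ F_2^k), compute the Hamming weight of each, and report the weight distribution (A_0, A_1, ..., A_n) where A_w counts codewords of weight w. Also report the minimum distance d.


Weight distribution: A_0 = 1, A_2 = 1, A_4 = 2. Minimum distance d = 2.

Enumerate all 2^2 = 4 messages m ∈ F_2^2.
For each, compute codeword c = mG in F_2^5, then tally its weight.
  m = 00 → c = 00000, weight = 0.
  m = 10 → c = 00011, weight = 2.
  m = 01 → c = 11101, weight = 4.
  m = 11 → c = 11110, weight = 4.
Tally weights:
  weight 0: 1 codewords.
  weight 2: 1 codewords.
  weight 4: 2 codewords.
Minimum distance d = smallest w > 0 with A_w > 0 = 2.
Sanity: Σ A_w = 4 = 2^2 = 4 ✓.


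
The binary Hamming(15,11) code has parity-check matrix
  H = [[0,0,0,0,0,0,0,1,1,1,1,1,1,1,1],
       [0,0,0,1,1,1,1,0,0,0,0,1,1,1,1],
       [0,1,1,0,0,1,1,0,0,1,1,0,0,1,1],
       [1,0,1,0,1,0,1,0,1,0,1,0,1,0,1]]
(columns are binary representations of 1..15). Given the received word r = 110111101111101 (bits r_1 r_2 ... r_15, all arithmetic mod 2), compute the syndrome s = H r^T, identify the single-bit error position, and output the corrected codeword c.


s = (0, 1, 0, 1)^T, error position = 5, corrected codeword c = 110101101111101

Compute s = H r^T mod 2 one row at a time:
  s_1 = 0 + 1 + 1 + 1 + 1 + 1 + 0 + 1 = 6 ≡ 0 (mod 2).
  s_2 = 1 + 1 + 1 + 1 + 1 + 1 + 0 + 1 = 7 ≡ 1 (mod 2).
  s_3 = 1 + 0 + 1 + 1 + 1 + 1 + 0 + 1 = 6 ≡ 0 (mod 2).
  s_4 = 1 + 0 + 1 + 1 + 1 + 1 + 1 + 1 = 7 ≡ 1 (mod 2).
s = (0, 1, 0, 1)^T — this equals column 5 of H (binary 0101), so error is at position 5.
Correct: flip bit 5 of r = 110111101111101 to get c = 110101101111101.


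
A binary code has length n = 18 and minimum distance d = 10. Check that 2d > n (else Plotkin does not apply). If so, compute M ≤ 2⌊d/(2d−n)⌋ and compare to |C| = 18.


Plotkin bound M ≤ 10; given |C| = 18 > bound (violated).

Check applicability: 2d = 20, n = 18.
2d − n = 2 > 0, so Plotkin applies.
Compute d/(2d−n) = 10/2 ≈ 5.0000.
⌊d/(2d−n)⌋ = 5.
Plotkin bound: M ≤ 2·5 = 10.
Given |C| = 18, check: VIOLATED.
This |C| is above the Plotkin bound, so no binary code with n = 18, d = 10 and 18 codewords exists.


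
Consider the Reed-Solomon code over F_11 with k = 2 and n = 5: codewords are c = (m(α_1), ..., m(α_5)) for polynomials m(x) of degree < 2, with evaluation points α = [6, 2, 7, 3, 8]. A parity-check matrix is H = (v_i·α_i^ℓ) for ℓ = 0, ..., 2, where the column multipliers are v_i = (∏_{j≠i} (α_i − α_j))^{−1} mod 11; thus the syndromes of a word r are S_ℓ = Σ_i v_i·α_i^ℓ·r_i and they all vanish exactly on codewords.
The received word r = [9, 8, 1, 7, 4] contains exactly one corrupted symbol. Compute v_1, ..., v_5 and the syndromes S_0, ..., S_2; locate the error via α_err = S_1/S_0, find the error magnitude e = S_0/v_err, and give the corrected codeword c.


S = (3, 9, 5), error at position 4, error magnitude e = 7, c = [9, 8, 1, 0, 4].

Step 1: column multipliers v_i = (∏_{j≠i}(α_i − α_j))^{−1} mod 11.
  i = 1 (α = 6): (6−2)(6−7)(6−3)(6−8) = 4·(−1)·3·(−2) = 24 ≡ 2, so v_1 = 2^{−1} = 6 (mod 11).
  i = 2 (α = 2): (2−6)(2−7)(2−3)(2−8) = (−4)·(−5)·(−1)·(−6) = 120 ≡ 10, so v_2 = 10^{−1} = 10 (mod 11).
  i = 3 (α = 7): (7−6)(7−2)(7−3)(7−8) = 1·5·4·(−1) = −20 ≡ 2, so v_3 = 2^{−1} = 6 (mod 11).
  i = 4 (α = 3): (3−6)(3−2)(3−7)(3−8) = (−3)·1·(−4)·(−5) = −60 ≡ 6, so v_4 = 6^{−1} = 2 (mod 11).
  i = 5 (α = 8): (8−6)(8−2)(8−7)(8−3) = 2·6·1·5 = 60 ≡ 5, so v_5 = 5^{−1} = 9 (mod 11).
  v = [6, 10, 6, 2, 9].
Step 2: syndromes of r = [9, 8, 1, 7, 4] (all sums mod 11).
  S_0 = Σ v_i r_i = 6·9 + 10·8 + 6·1 + 2·7 + 9·4 = 190 ≡ 3.
  S_1 = Σ v_i α_i r_i = 6·6·9 + 10·2·8 + 6·7·1 + 2·3·7 + 9·8·4 = 856 ≡ 9.
  α_i^2 mod 11 = [3, 4, 5, 9, 9].
  S_2 = Σ v_i α_i^2 r_i = 6·3·9 + 10·4·8 + 6·5·1 + 2·9·7 + 9·9·4 = 962 ≡ 5.
  S = (3, 9, 5) ≠ 0, so r is not a codeword (an error is present).
Step 3: locate the error. For a single error e at position i, S_ℓ = v_i·e·α_i^ℓ, so α_err = S_1/S_0.
  S_0^{−1} = 3^{−1} = 4 (mod 11), so α_err = 9·4 = 36 ≡ 3 = α_4. Error position i = 4.
  Consistency check: S_2/S_1 = 5·5 = 25 ≡ 3 = α_err ✓ (single-error assumption holds).
Step 4: error magnitude e = S_0/v_4 = S_0·∏_{j≠4}(α_4 − α_j) = 3·6 = 18 ≡ 7 (mod 11).
Step 5: correct position 4: c_4 = r_4 − e = 7 − 7 ≡ 0 (mod 11). Hence c = [9, 8, 1, 0, 4].
  Check: interpolating c through the α_i gives m(x) = 2 + 3·x (degree < 2) with m(α_i) = c_i for every i, so c is indeed a codeword.


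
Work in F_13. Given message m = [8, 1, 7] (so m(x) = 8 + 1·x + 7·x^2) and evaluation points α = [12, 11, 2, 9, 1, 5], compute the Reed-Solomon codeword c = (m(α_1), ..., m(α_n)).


c = [1, 8, 12, 12, 3, 6]

Message polynomial: m(x) = 8 + 1·x + 7·x^2 (mod 13).
For each evaluation point α_i, compute m(α_i) mod 13:
  α_1 = 12: Horner steps 7 → 7 → 1, so m(12) = 1.
  α_2 = 11: Horner steps 7 → 0 → 8, so m(11) = 8.
  α_3 = 2: Horner steps 7 → 2 → 12, so m(2) = 12.
  α_4 = 9: Horner steps 7 → 12 → 12, so m(9) = 12.
  α_5 = 1: Horner steps 7 → 8 → 3, so m(1) = 3.
  α_6 = 5: Horner steps 7 → 10 → 6, so m(5) = 6.
Codeword c = [1, 8, 12, 12, 3, 6] ∈ F_13^6.


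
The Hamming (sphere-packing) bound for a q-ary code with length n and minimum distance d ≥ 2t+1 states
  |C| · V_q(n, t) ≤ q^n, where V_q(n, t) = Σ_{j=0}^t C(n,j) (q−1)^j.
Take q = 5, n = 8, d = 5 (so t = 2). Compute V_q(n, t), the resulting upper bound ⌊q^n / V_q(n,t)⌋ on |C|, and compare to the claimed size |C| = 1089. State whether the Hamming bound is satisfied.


V_q(n, t) = 481, q^n = 390625, Hamming bound = 812, |C| = 1089 > bound (violated).

Step 1: Compute V_q(n, t) = Σ_{j=0}^2 C(n, j) (q−1)^j.
  j = 0: C(8,0)·(4)^0 = 1·1 = 1.
  j = 1: C(8,1)·(4)^1 = 8·4 = 32.
  j = 2: C(8,2)·(4)^2 = 28·16 = 448.
  V_q(n, t) = 1 + 32 + 448 = 481.
Step 2: q^n = 5^8 = 390625.
Step 3: Hamming bound ⌊q^n / V_q(n,t)⌋ = ⌊390625/481⌋ = 812.
Step 4: Compare |C| = 1089 to 812: violated.
The claimed |C| lies above the Hamming bound, so no 5-ary code of length 8 with d ≥ 5 can have 1089 codewords.


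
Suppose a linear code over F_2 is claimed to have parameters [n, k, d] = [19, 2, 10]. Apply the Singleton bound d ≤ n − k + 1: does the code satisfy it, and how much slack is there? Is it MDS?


Singleton RHS = n − k + 1 = 18, slack = 8, bound satisfied, not MDS.

Singleton bound: d ≤ n − k + 1.
Here n = 19, k = 2, so n − k + 1 = 18.
Given d = 10, check d ≤ 18: YES.
Slack = (n − k + 1) − d = 8.
The code is NOT MDS (slack = 8 > 0).
Description: the claimed parameters are [19, 2, 10]_2; such a code would be non-MDS.


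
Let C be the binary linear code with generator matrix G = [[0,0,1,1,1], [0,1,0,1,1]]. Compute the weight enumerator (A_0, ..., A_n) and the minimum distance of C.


Weight distribution: A_0 = 1, A_2 = 1, A_3 = 2. Minimum distance d = 2.

Enumerate all 2^2 = 4 messages m ∈ F_2^2.
For each, compute codeword c = mG in F_2^5, then tally its weight.
  m = 00 → c = 00000, weight = 0.
  m = 10 → c = 00111, weight = 3.
  m = 01 → c = 01011, weight = 3.
  m = 11 → c = 01100, weight = 2.
Tally weights:
  weight 0: 1 codewords.
  weight 2: 1 codewords.
  weight 3: 2 codewords.
Minimum distance d = smallest w > 0 with A_w > 0 = 2.
Sanity: Σ A_w = 4 = 2^2 = 4 ✓.


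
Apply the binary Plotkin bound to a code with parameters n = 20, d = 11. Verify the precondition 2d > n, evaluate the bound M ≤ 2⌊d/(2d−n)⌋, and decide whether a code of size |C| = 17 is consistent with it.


Plotkin bound M ≤ 10; given |C| = 17 > bound (violated).

Check applicability: 2d = 22, n = 20.
2d − n = 2 > 0, so Plotkin applies.
Compute d/(2d−n) = 11/2 ≈ 5.5000.
⌊d/(2d−n)⌋ = 5.
Plotkin bound: M ≤ 2·5 = 10.
Given |C| = 17, check: VIOLATED.
This |C| is above the Plotkin bound, so no binary code with n = 20, d = 11 and 17 codewords exists.


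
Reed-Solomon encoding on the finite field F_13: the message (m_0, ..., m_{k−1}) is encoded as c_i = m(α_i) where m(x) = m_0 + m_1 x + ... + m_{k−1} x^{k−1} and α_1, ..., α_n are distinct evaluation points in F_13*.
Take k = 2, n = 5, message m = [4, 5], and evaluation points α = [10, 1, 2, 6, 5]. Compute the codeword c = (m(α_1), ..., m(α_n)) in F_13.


c = [2, 9, 1, 8, 3]

Message polynomial: m(x) = 4 + 5·x (mod 13).
For each evaluation point α_i, compute m(α_i) mod 13:
  α_1 = 10: Horner steps 5 → 2, so m(10) = 2.
  α_2 = 1: Horner steps 5 → 9, so m(1) = 9.
  α_3 = 2: Horner steps 5 → 1, so m(2) = 1.
  α_4 = 6: Horner steps 5 → 8, so m(6) = 8.
  α_5 = 5: Horner steps 5 → 3, so m(5) = 3.
Codeword c = [2, 9, 1, 8, 3] ∈ F_13^5.


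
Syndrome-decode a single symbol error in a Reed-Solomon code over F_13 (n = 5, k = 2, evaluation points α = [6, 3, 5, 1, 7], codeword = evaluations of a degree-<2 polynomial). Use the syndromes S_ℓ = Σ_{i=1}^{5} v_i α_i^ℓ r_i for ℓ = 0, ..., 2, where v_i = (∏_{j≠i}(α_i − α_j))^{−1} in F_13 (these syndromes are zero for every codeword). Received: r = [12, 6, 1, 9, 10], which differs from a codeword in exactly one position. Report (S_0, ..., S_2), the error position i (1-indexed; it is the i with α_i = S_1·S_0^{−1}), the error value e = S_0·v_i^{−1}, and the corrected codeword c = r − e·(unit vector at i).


S = (10, 4, 12), error at position 2, error magnitude e = 1, c = [12, 5, 1, 9, 10].

Step 1: column multipliers v_i = (∏_{j≠i}(α_i − α_j))^{−1} mod 13.
  i = 1 (α = 6): (6−3)(6−5)(6−1)(6−7) = 3·1·5·(−1) = −15 ≡ 11, so v_1 = 11^{−1} = 6 (mod 13).
  i = 2 (α = 3): (3−6)(3−5)(3−1)(3−7) = (−3)·(−2)·2·(−4) = −48 ≡ 4, so v_2 = 4^{−1} = 10 (mod 13).
  i = 3 (α = 5): (5−6)(5−3)(5−1)(5−7) = (−1)·2·4·(−2) = 16 ≡ 3, so v_3 = 3^{−1} = 9 (mod 13).
  i = 4 (α = 1): (1−6)(1−3)(1−5)(1−7) = (−5)·(−2)·(−4)·(−6) = 240 ≡ 6, so v_4 = 6^{−1} = 11 (mod 13).
  i = 5 (α = 7): (7−6)(7−3)(7−5)(7−1) = 1·4·2·6 = 48 ≡ 9, so v_5 = 9^{−1} = 3 (mod 13).
  v = [6, 10, 9, 11, 3].
Step 2: syndromes of r = [12, 6, 1, 9, 10] (all sums mod 13).
  S_0 = Σ v_i r_i = 6·12 + 10·6 + 9·1 + 11·9 + 3·10 = 270 ≡ 10.
  S_1 = Σ v_i α_i r_i = 6·6·12 + 10·3·6 + 9·5·1 + 11·1·9 + 3·7·10 = 966 ≡ 4.
  α_i^2 mod 13 = [10, 9, 12, 1, 10].
  S_2 = Σ v_i α_i^2 r_i = 6·10·12 + 10·9·6 + 9·12·1 + 11·1·9 + 3·10·10 = 1767 ≡ 12.
  S = (10, 4, 12) ≠ 0, so r is not a codeword (an error is present).
Step 3: locate the error. For a single error e at position i, S_ℓ = v_i·e·α_i^ℓ, so α_err = S_1/S_0.
  S_0^{−1} = 10^{−1} = 4 (mod 13), so α_err = 4·4 = 16 ≡ 3 = α_2. Error position i = 2.
  Consistency check: S_2/S_1 = 12·10 = 120 ≡ 3 = α_err ✓ (single-error assumption holds).
Step 4: error magnitude e = S_0/v_2 = S_0·∏_{j≠2}(α_2 − α_j) = 10·4 = 40 ≡ 1 (mod 13).
Step 5: correct position 2: c_2 = r_2 − e = 6 − 1 ≡ 5 (mod 13). Hence c = [12, 5, 1, 9, 10].
  Check: interpolating c through the α_i gives m(x) = 11 + 11·x (degree < 2) with m(α_i) = c_i for every i, so c is indeed a codeword.


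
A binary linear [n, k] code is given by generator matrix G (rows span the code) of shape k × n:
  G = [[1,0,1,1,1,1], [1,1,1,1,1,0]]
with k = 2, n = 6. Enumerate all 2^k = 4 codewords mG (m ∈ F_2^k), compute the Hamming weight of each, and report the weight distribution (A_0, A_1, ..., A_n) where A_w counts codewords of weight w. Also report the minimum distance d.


Weight distribution: A_0 = 1, A_2 = 1, A_5 = 2. Minimum distance d = 2.

Enumerate all 2^2 = 4 messages m ∈ F_2^2.
For each, compute codeword c = mG in F_2^6, then tally its weight.
  m = 00 → c = 000000, weight = 0.
  m = 10 → c = 101111, weight = 5.
  m = 01 → c = 111110, weight = 5.
  m = 11 → c = 010001, weight = 2.
Tally weights:
  weight 0: 1 codewords.
  weight 2: 1 codewords.
  weight 5: 2 codewords.
Minimum distance d = smallest w > 0 with A_w > 0 = 2.
Sanity: Σ A_w = 4 = 2^2 = 4 ✓.


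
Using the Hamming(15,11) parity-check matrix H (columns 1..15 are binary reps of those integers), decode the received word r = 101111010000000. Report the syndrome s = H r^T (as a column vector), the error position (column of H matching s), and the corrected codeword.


s = (1, 1, 0, 1)^T, error position = 13, corrected codeword c = 101111010000100

Compute s = H r^T mod 2 one row at a time:
  s_1 = 1 + 0 + 0 + 0 + 0 + 0 + 0 + 0 = 1 ≡ 1 (mod 2).
  s_2 = 1 + 1 + 1 + 0 + 0 + 0 + 0 + 0 = 3 ≡ 1 (mod 2).
  s_3 = 0 + 1 + 1 + 0 + 0 + 0 + 0 + 0 = 2 ≡ 0 (mod 2).
  s_4 = 1 + 1 + 1 + 0 + 0 + 0 + 0 + 0 = 3 ≡ 1 (mod 2).
s = (1, 1, 0, 1)^T — this equals column 13 of H (binary 1101), so error is at position 13.
Correct: flip bit 13 of r = 101111010000000 to get c = 101111010000100.


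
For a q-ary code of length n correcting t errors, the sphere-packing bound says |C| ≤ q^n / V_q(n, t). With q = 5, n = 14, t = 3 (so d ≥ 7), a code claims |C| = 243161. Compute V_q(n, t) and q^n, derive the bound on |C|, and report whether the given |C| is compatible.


V_q(n, t) = 24809, q^n = 6103515625, Hamming bound = 246020, |C| = 243161 ≤ bound (satisfied).

Step 1: Compute V_q(n, t) = Σ_{j=0}^3 C(n, j) (q−1)^j.
  j = 0: C(14,0)·(4)^0 = 1·1 = 1.
  j = 1: C(14,1)·(4)^1 = 14·4 = 56.
  j = 2: C(14,2)·(4)^2 = 91·16 = 1456.
  j = 3: C(14,3)·(4)^3 = 364·64 = 23296.
  V_q(n, t) = 1 + 56 + 1456 + 23296 = 24809.
Step 2: q^n = 5^14 = 6103515625.
Step 3: Hamming bound ⌊q^n / V_q(n,t)⌋ = ⌊6103515625/24809⌋ = 246020.
Step 4: Compare |C| = 243161 to 246020: satisfied.
The claimed |C| lies below the Hamming bound.


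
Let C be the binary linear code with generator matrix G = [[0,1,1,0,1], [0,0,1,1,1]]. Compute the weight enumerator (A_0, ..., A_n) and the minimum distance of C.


Weight distribution: A_0 = 1, A_2 = 1, A_3 = 2. Minimum distance d = 2.

Enumerate all 2^2 = 4 messages m ∈ F_2^2.
For each, compute codeword c = mG in F_2^5, then tally its weight.
  m = 00 → c = 00000, weight = 0.
  m = 10 → c = 01101, weight = 3.
  m = 01 → c = 00111, weight = 3.
  m = 11 → c = 01010, weight = 2.
Tally weights:
  weight 0: 1 codewords.
  weight 2: 1 codewords.
  weight 3: 2 codewords.
Minimum distance d = smallest w > 0 with A_w > 0 = 2.
Sanity: Σ A_w = 4 = 2^2 = 4 ✓.


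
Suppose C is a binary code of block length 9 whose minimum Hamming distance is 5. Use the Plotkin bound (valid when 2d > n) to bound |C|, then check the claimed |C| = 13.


Plotkin bound M ≤ 10; given |C| = 13 > bound (violated).

Check applicability: 2d = 10, n = 9.
2d − n = 1 > 0, so Plotkin applies.
Compute d/(2d−n) = 5/1 ≈ 5.0000.
⌊d/(2d−n)⌋ = 5.
Plotkin bound: M ≤ 2·5 = 10.
Given |C| = 13, check: VIOLATED.
This |C| is above the Plotkin bound, so no binary code with n = 9, d = 5 and 13 codewords exists.


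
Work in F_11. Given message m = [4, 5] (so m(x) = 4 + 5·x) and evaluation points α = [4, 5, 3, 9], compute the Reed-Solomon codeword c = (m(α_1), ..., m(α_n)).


c = [2, 7, 8, 5]

Message polynomial: m(x) = 4 + 5·x (mod 11).
For each evaluation point α_i, compute m(α_i) mod 11:
  α_1 = 4: Horner steps 5 → 2, so m(4) = 2.
  α_2 = 5: Horner steps 5 → 7, so m(5) = 7.
  α_3 = 3: Horner steps 5 → 8, so m(3) = 8.
  α_4 = 9: Horner steps 5 → 5, so m(9) = 5.
Codeword c = [2, 7, 8, 5] ∈ F_11^4.


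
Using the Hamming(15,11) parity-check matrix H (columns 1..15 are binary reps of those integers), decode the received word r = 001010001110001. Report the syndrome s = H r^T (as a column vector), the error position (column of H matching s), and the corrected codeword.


s = (0, 0, 0, 1)^T, error position = 1, corrected codeword c = 101010001110001

Compute s = H r^T mod 2 one row at a time:
  s_1 = 0 + 1 + 1 + 1 + 0 + 0 + 0 + 1 = 4 ≡ 0 (mod 2).
  s_2 = 0 + 1 + 0 + 0 + 0 + 0 + 0 + 1 = 2 ≡ 0 (mod 2).
  s_3 = 0 + 1 + 0 + 0 + 1 + 1 + 0 + 1 = 4 ≡ 0 (mod 2).
  s_4 = 0 + 1 + 1 + 0 + 1 + 1 + 0 + 1 = 5 ≡ 1 (mod 2).
s = (0, 0, 0, 1)^T — this equals column 1 of H (binary 0001), so error is at position 1.
Correct: flip bit 1 of r = 001010001110001 to get c = 101010001110001.


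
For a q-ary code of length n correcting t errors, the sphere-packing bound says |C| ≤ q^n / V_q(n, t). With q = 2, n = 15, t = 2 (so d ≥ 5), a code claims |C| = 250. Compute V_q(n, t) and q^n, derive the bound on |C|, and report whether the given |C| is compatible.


V_q(n, t) = 121, q^n = 32768, Hamming bound = 270, |C| = 250 ≤ bound (satisfied).

Step 1: Compute V_q(n, t) = Σ_{j=0}^2 C(n, j) (q−1)^j.
  j = 0: C(15,0)·(1)^0 = 1·1 = 1.
  j = 1: C(15,1)·(1)^1 = 15·1 = 15.
  j = 2: C(15,2)·(1)^2 = 105·1 = 105.
  V_q(n, t) = 1 + 15 + 105 = 121.
Step 2: q^n = 2^15 = 32768.
Step 3: Hamming bound ⌊q^n / V_q(n,t)⌋ = ⌊32768/121⌋ = 270.
Step 4: Compare |C| = 250 to 270: satisfied.
The claimed |C| lies below the Hamming bound.


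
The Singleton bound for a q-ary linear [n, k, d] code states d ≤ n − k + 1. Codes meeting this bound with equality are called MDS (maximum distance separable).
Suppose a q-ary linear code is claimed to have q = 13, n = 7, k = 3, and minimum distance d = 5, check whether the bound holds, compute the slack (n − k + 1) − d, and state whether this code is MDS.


Singleton RHS = n − k + 1 = 5, slack = 0, bound satisfied, MDS.

Singleton bound: d ≤ n − k + 1.
Here n = 7, k = 3, so n − k + 1 = 5.
Given d = 5, check d ≤ 5: YES.
Slack = (n − k + 1) − d = 0.
The code is MDS (slack = 0).
Description: the claimed parameters are [7, 3, 5]_13; such a code would be MDS (meets Singleton bound).


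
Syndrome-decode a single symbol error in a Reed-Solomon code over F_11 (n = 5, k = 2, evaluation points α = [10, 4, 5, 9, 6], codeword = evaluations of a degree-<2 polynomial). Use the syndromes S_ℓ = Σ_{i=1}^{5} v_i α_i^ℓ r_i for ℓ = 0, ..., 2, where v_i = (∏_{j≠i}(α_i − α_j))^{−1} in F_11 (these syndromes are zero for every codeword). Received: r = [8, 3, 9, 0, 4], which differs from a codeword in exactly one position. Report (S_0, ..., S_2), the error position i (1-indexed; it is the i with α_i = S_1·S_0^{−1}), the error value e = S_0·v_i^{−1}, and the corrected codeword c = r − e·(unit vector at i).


S = (9, 2, 9), error at position 1, error magnitude e = 2, c = [6, 3, 9, 0, 4].

Step 1: column multipliers v_i = (∏_{j≠i}(α_i − α_j))^{−1} mod 11.
  i = 1 (α = 10): (10−4)(10−5)(10−9)(10−6) = 6·5·1·4 = 120 ≡ 10, so v_1 = 10^{−1} = 10 (mod 11).
  i = 2 (α = 4): (4−10)(4−5)(4−9)(4−6) = (−6)·(−1)·(−5)·(−2) = 60 ≡ 5, so v_2 = 5^{−1} = 9 (mod 11).
  i = 3 (α = 5): (5−10)(5−4)(5−9)(5−6) = (−5)·1·(−4)·(−1) = −20 ≡ 2, so v_3 = 2^{−1} = 6 (mod 11).
  i = 4 (α = 9): (9−10)(9−4)(9−5)(9−6) = (−1)·5·4·3 = −60 ≡ 6, so v_4 = 6^{−1} = 2 (mod 11).
  i = 5 (α = 6): (6−10)(6−4)(6−5)(6−9) = (−4)·2·1·(−3) = 24 ≡ 2, so v_5 = 2^{−1} = 6 (mod 11).
  v = [10, 9, 6, 2, 6].
Step 2: syndromes of r = [8, 3, 9, 0, 4] (all sums mod 11).
  S_0 = Σ v_i r_i = 10·8 + 9·3 + 6·9 + 2·0 + 6·4 = 185 ≡ 9.
  S_1 = Σ v_i α_i r_i = 10·10·8 + 9·4·3 + 6·5·9 + 2·9·0 + 6·6·4 = 1322 ≡ 2.
  α_i^2 mod 11 = [1, 5, 3, 4, 3].
  S_2 = Σ v_i α_i^2 r_i = 10·1·8 + 9·5·3 + 6·3·9 + 2·4·0 + 6·3·4 = 449 ≡ 9.
  S = (9, 2, 9) ≠ 0, so r is not a codeword (an error is present).
Step 3: locate the error. For a single error e at position i, S_ℓ = v_i·e·α_i^ℓ, so α_err = S_1/S_0.
  S_0^{−1} = 9^{−1} = 5 (mod 11), so α_err = 2·5 = 10 ≡ 10 = α_1. Error position i = 1.
  Consistency check: S_2/S_1 = 9·6 = 54 ≡ 10 = α_err ✓ (single-error assumption holds).
Step 4: error magnitude e = S_0/v_1 = S_0·∏_{j≠1}(α_1 − α_j) = 9·10 = 90 ≡ 2 (mod 11).
Step 5: correct position 1: c_1 = r_1 − e = 8 − 2 ≡ 6 (mod 11). Hence c = [6, 3, 9, 0, 4].
  Check: interpolating c through the α_i gives m(x) = 1 + 6·x (degree < 2) with m(α_i) = c_i for every i, so c is indeed a codeword.


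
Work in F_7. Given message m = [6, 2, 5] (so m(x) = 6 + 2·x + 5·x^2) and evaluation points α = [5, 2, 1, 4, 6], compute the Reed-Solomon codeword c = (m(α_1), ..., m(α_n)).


c = [1, 2, 6, 3, 2]

Message polynomial: m(x) = 6 + 2·x + 5·x^2 (mod 7).
For each evaluation point α_i, compute m(α_i) mod 7:
  α_1 = 5: Horner steps 5 → 6 → 1, so m(5) = 1.
  α_2 = 2: Horner steps 5 → 5 → 2, so m(2) = 2.
  α_3 = 1: Horner steps 5 → 0 → 6, so m(1) = 6.
  α_4 = 4: Horner steps 5 → 1 → 3, so m(4) = 3.
  α_5 = 6: Horner steps 5 → 4 → 2, so m(6) = 2.
Codeword c = [1, 2, 6, 3, 2] ∈ F_7^5.


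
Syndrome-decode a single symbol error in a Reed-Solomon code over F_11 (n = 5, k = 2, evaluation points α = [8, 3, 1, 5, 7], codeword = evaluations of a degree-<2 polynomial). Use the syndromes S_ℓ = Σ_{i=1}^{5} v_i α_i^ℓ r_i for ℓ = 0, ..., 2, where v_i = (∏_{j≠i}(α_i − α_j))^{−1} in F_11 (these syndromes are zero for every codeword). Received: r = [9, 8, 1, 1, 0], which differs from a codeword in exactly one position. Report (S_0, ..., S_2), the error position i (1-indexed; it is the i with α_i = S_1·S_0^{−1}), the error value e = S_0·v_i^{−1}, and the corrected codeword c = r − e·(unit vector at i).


S = (2, 10, 6), error at position 4, error magnitude e = 8, c = [9, 8, 1, 4, 0].

Step 1: column multipliers v_i = (∏_{j≠i}(α_i − α_j))^{−1} mod 11.
  i = 1 (α = 8): (8−3)(8−1)(8−5)(8−7) = 5·7·3·1 = 105 ≡ 6, so v_1 = 6^{−1} = 2 (mod 11).
  i = 2 (α = 3): (3−8)(3−1)(3−5)(3−7) = (−5)·2·(−2)·(−4) = −80 ≡ 8, so v_2 = 8^{−1} = 7 (mod 11).
  i = 3 (α = 1): (1−8)(1−3)(1−5)(1−7) = (−7)·(−2)·(−4)·(−6) = 336 ≡ 6, so v_3 = 6^{−1} = 2 (mod 11).
  i = 4 (α = 5): (5−8)(5−3)(5−1)(5−7) = (−3)·2·4·(−2) = 48 ≡ 4, so v_4 = 4^{−1} = 3 (mod 11).
  i = 5 (α = 7): (7−8)(7−3)(7−1)(7−5) = (−1)·4·6·2 = −48 ≡ 7, so v_5 = 7^{−1} = 8 (mod 11).
  v = [2, 7, 2, 3, 8].
Step 2: syndromes of r = [9, 8, 1, 1, 0] (all sums mod 11).
  S_0 = Σ v_i r_i = 2·9 + 7·8 + 2·1 + 3·1 + 8·0 = 79 ≡ 2.
  S_1 = Σ v_i α_i r_i = 2·8·9 + 7·3·8 + 2·1·1 + 3·5·1 + 8·7·0 = 329 ≡ 10.
  α_i^2 mod 11 = [9, 9, 1, 3, 5].
  S_2 = Σ v_i α_i^2 r_i = 2·9·9 + 7·9·8 + 2·1·1 + 3·3·1 + 8·5·0 = 677 ≡ 6.
  S = (2, 10, 6) ≠ 0, so r is not a codeword (an error is present).
Step 3: locate the error. For a single error e at position i, S_ℓ = v_i·e·α_i^ℓ, so α_err = S_1/S_0.
  S_0^{−1} = 2^{−1} = 6 (mod 11), so α_err = 10·6 = 60 ≡ 5 = α_4. Error position i = 4.
  Consistency check: S_2/S_1 = 6·10 = 60 ≡ 5 = α_err ✓ (single-error assumption holds).
Step 4: error magnitude e = S_0/v_4 = S_0·∏_{j≠4}(α_4 − α_j) = 2·4 = 8 ≡ 8 (mod 11).
Step 5: correct position 4: c_4 = r_4 − e = 1 − 8 ≡ 4 (mod 11). Hence c = [9, 8, 1, 4, 0].
  Check: interpolating c through the α_i gives m(x) = 3 + 9·x (degree < 2) with m(α_i) = c_i for every i, so c is indeed a codeword.


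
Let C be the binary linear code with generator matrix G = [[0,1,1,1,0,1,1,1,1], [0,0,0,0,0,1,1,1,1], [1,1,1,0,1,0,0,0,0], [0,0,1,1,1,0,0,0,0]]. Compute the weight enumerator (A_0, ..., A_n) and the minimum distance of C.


Weight distribution: A_0 = 1, A_2 = 2, A_3 = 4, A_4 = 2, A_6 = 2, A_7 = 4, A_8 = 1. Minimum distance d = 2.

Enumerate all 2^4 = 16 messages m ∈ F_2^4.
For each, compute codeword c = mG in F_2^9, then tally its weight.
  m = 0000 → c = 000000000, weight = 0.
  m = 1000 → c = 011101111, weight = 7.
  m = 0100 → c = 000001111, weight = 4.
  m = 1100 → c = 011100000, weight = 3.
  m = 0010 → c = 111010000, weight = 4.
  m = 1010 → c = 100111111, weight = 7.
  m = 0110 → c = 111011111, weight = 8.
  m = 1110 → c = 100110000, weight = 3.
  m = 0001 → c = 001110000, weight = 3.
  m = 1001 → c = 010011111, weight = 6.
  m = 0101 → c = 001111111, weight = 7.
  m = 1101 → c = 010010000, weight = 2.
  m = 0011 → c = 110100000, weight = 3.
  m = 1011 → c = 101001111, weight = 6.
  m = 0111 → c = 110101111, weight = 7.
  m = 1111 → c = 101000000, weight = 2.
Tally weights:
  weight 0: 1 codewords.
  weight 2: 2 codewords.
  weight 3: 4 codewords.
  weight 4: 2 codewords.
  weight 6: 2 codewords.
  weight 7: 4 codewords.
  weight 8: 1 codewords.
Minimum distance d = smallest w > 0 with A_w > 0 = 2.
Sanity: Σ A_w = 16 = 2^4 = 16 ✓.
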